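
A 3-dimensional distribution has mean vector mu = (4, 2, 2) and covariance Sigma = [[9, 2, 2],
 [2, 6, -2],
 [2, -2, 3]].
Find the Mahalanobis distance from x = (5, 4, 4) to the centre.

Step 1 — centre the observation: (x - mu) = (1, 2, 2).

Step 2 — invert Sigma (cofactor / det for 3×3, or solve directly):
  Sigma^{-1} = [[0.1892, -0.1351, -0.2162],
 [-0.1351, 0.3108, 0.2973],
 [-0.2162, 0.2973, 0.6757]].

Step 3 — form the quadratic (x - mu)^T · Sigma^{-1} · (x - mu):
  Sigma^{-1} · (x - mu) = (-0.5135, 1.0811, 1.7297).
  (x - mu)^T · [Sigma^{-1} · (x - mu)] = (1)·(-0.5135) + (2)·(1.0811) + (2)·(1.7297) = 5.1081.

Step 4 — take square root: d = √(5.1081) ≈ 2.2601.

d(x, mu) = √(5.1081) ≈ 2.2601


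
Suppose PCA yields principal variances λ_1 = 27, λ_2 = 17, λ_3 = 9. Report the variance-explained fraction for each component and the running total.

Step 1 — total variance = trace(Sigma) = Σ λ_i = 27 + 17 + 9 = 53.

Step 2 — fraction explained by component i = λ_i / Σ λ:
  PC1: 27/53 = 0.5094
  PC2: 17/53 = 0.3208
  PC3: 9/53 = 0.1698

Step 3 — cumulative fraction after k components = (λ_1 + ... + λ_k) / Σ λ:
  k = 1: 27/53 = 0.5094
  k = 2: (27 + 17)/53 = 44/53 = 0.8302
  k = 3: (27 + 17 + 9)/53 = 53/53 = 1

Summary (fraction, with percent):

explained: PC1 0.5094 (50.94%), PC2 0.3208 (32.08%), PC3 0.1698 (16.98%);  cumulative: 0.5094, 0.8302, 1


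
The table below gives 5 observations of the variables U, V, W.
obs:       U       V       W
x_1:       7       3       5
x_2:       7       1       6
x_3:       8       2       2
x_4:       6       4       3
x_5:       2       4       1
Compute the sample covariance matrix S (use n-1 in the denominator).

Step 1 — column means:
  mean(U) = (7 + 7 + 8 + 6 + 2) / 5 = 30/5 = 6
  mean(V) = (3 + 1 + 2 + 4 + 4) / 5 = 14/5 = 2.8
  mean(W) = (5 + 6 + 2 + 3 + 1) / 5 = 17/5 = 3.4

Step 2 — sample covariance S[i,j] = (1/(n-1)) · Σ_k (x_{k,i} - mean_i) · (x_{k,j} - mean_j), with n-1 = 4.
  S[U,U] = ((1)·(1) + (1)·(1) + (2)·(2) + (0)·(0) + (-4)·(-4)) / 4 = 22/4 = 5.5
  S[U,V] = ((1)·(0.2) + (1)·(-1.8) + (2)·(-0.8) + (0)·(1.2) + (-4)·(1.2)) / 4 = -8/4 = -2
  S[U,W] = ((1)·(1.6) + (1)·(2.6) + (2)·(-1.4) + (0)·(-0.4) + (-4)·(-2.4)) / 4 = 11/4 = 2.75
  S[V,V] = ((0.2)·(0.2) + (-1.8)·(-1.8) + (-0.8)·(-0.8) + (1.2)·(1.2) + (1.2)·(1.2)) / 4 = 6.8/4 = 1.7
  S[V,W] = ((0.2)·(1.6) + (-1.8)·(2.6) + (-0.8)·(-1.4) + (1.2)·(-0.4) + (1.2)·(-2.4)) / 4 = -6.6/4 = -1.65
  S[W,W] = ((1.6)·(1.6) + (2.6)·(2.6) + (-1.4)·(-1.4) + (-0.4)·(-0.4) + (-2.4)·(-2.4)) / 4 = 17.2/4 = 4.3

S is symmetric (S[j,i] = S[i,j]). Assembling:

S = [[5.5, -2, 2.75],
 [-2, 1.7, -1.65],
 [2.75, -1.65, 4.3]]


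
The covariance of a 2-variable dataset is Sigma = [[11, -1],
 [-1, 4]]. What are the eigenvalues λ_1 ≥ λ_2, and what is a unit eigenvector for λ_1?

Step 1 — characteristic polynomial of 2×2 Sigma:
  det(Sigma - λI) = λ² - trace · λ + det = 0.
  trace = 11 + 4 = 15, det = 11·4 - (-1)² = 43.
Step 2 — discriminant:
  Δ = trace² - 4·det = 225 - 172 = 53.
Step 3 — eigenvalues:
  λ = (trace ± √Δ)/2 = (15 ± 7.2801)/2,
  λ_1 = 11.1401,  λ_2 = 3.8599.

Step 4 — unit eigenvector for λ_1: solve (Sigma - λ_1 I)v = 0. First row:
  (11 - 11.1401)·v_x + (-1)·v_y = 0, i.e. (-0.1401)·v_x + (-1)·v_y = 0,
  so v ∝ (b, λ_1 - a) = (-1, 0.1401); multiply by -1 so the first entry is positive: u = (1, -0.1401).
  ||u|| = √((1)² + (-0.1401)²) = √(1.0196) ≈ 1.0098,
  v_1 = u/||u|| ≈ (0.9903, -0.1387) (||v_1|| = 1).

λ_1 = 11.1401,  λ_2 = 3.8599;  v_1 ≈ (0.9903, -0.1387)


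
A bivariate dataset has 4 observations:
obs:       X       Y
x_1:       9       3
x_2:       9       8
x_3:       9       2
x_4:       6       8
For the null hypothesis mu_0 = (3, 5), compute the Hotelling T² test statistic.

Step 1 — sample mean vector:
  mean(X) = (9 + 9 + 9 + 6) / 4 = 33/4 = 8.25
  mean(Y) = (3 + 8 + 2 + 8) / 4 = 21/4 = 5.25
  x̄ = (8.25, 5.25),  deviation x̄ - mu_0 = (8.25, 5.25) - (3, 5) = (5.25, 0.25).

Step 2 — sample covariance matrix, S[i,j] = (1/(n-1)) · Σ_k (x_{k,i} - mean_i) · (x_{k,j} - mean_j), divisor n-1 = 3:
  S[X,X] = ((0.75)·(0.75) + (0.75)·(0.75) + (0.75)·(0.75) + (-2.25)·(-2.25)) / 3 = 6.75/3 = 2.25
  S[X,Y] = ((0.75)·(-2.25) + (0.75)·(2.75) + (0.75)·(-3.25) + (-2.25)·(2.75)) / 3 = -8.25/3 = -2.75
  S[Y,Y] = ((-2.25)·(-2.25) + (2.75)·(2.75) + (-3.25)·(-3.25) + (2.75)·(2.75)) / 3 = 30.75/3 = 10.25
  S = [[2.25, -2.75],
 [-2.75, 10.25]].

Step 3 — invert S. det(S) = 2.25·10.25 - (-2.75)² = 15.5.
  S^{-1} = (1/det) · [[d, -b], [-b, a]] = [[0.6613, 0.1774],
 [0.1774, 0.1452]].

Step 4 — quadratic form (x̄ - mu_0)^T · S^{-1} · (x̄ - mu_0):
  S^{-1} · (x̄ - mu_0) = (3.5161, 0.9677),
  (x̄ - mu_0)^T · [...] = (5.25)·(3.5161) + (0.25)·(0.9677) = 18.7016.

Step 5 — scale by n: T² = 4 · 18.7016 = 74.8065.

T² ≈ 74.8065


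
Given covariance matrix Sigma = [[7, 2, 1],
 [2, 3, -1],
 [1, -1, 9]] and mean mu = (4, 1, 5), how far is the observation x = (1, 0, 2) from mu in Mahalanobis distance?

Step 1 — centre the observation: (x - mu) = (-3, -1, -3).

Step 2 — invert Sigma (cofactor / det for 3×3, or solve directly):
  Sigma^{-1} = [[0.1871, -0.1367, -0.036],
 [-0.1367, 0.446, 0.0647],
 [-0.036, 0.0647, 0.1223]].

Step 3 — form the quadratic (x - mu)^T · Sigma^{-1} · (x - mu):
  Sigma^{-1} · (x - mu) = (-0.3165, -0.2302, -0.3237).
  (x - mu)^T · [Sigma^{-1} · (x - mu)] = (-3)·(-0.3165) + (-1)·(-0.2302) + (-3)·(-0.3237) = 2.1511.

Step 4 — take square root: d = √(2.1511) ≈ 1.4667.

d(x, mu) = √(2.1511) ≈ 1.4667


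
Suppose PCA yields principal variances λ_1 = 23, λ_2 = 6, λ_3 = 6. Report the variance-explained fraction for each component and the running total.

Step 1 — total variance = trace(Sigma) = Σ λ_i = 23 + 6 + 6 = 35.

Step 2 — fraction explained by component i = λ_i / Σ λ:
  PC1: 23/35 = 0.6571
  PC2: 6/35 = 0.1714
  PC3: 6/35 = 0.1714

Step 3 — cumulative fraction after k components = (λ_1 + ... + λ_k) / Σ λ:
  k = 1: 23/35 = 0.6571
  k = 2: (23 + 6)/35 = 29/35 = 0.8286
  k = 3: (23 + 6 + 6)/35 = 35/35 = 1

Summary (fraction, with percent):

explained: PC1 0.6571 (65.71%), PC2 0.1714 (17.14%), PC3 0.1714 (17.14%);  cumulative: 0.6571, 0.8286, 1


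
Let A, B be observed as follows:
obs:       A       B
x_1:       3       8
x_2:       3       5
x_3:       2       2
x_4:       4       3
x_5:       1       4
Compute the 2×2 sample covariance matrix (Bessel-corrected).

Step 1 — column means:
  mean(A) = (3 + 3 + 2 + 4 + 1) / 5 = 13/5 = 2.6
  mean(B) = (8 + 5 + 2 + 3 + 4) / 5 = 22/5 = 4.4

Step 2 — sample covariance S[i,j] = (1/(n-1)) · Σ_k (x_{k,i} - mean_i) · (x_{k,j} - mean_j), with n-1 = 4.
  S[A,A] = ((0.4)·(0.4) + (0.4)·(0.4) + (-0.6)·(-0.6) + (1.4)·(1.4) + (-1.6)·(-1.6)) / 4 = 5.2/4 = 1.3
  S[A,B] = ((0.4)·(3.6) + (0.4)·(0.6) + (-0.6)·(-2.4) + (1.4)·(-1.4) + (-1.6)·(-0.4)) / 4 = 1.8/4 = 0.45
  S[B,B] = ((3.6)·(3.6) + (0.6)·(0.6) + (-2.4)·(-2.4) + (-1.4)·(-1.4) + (-0.4)·(-0.4)) / 4 = 21.2/4 = 5.3

S is symmetric (S[j,i] = S[i,j]). Assembling:

S = [[1.3, 0.45],
 [0.45, 5.3]]


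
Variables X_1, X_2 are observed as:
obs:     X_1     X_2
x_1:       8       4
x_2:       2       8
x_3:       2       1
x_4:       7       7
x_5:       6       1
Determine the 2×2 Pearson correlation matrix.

Step 1 — column means:
  mean(X_1) = (8 + 2 + 2 + 7 + 6) / 5 = 25/5 = 5
  mean(X_2) = (4 + 8 + 1 + 7 + 1) / 5 = 21/5 = 4.2

Step 2 — sample variances and covariances s[i,j] = (1/(n-1)) · Σ_k (x_{k,i} - mean_i) · (x_{k,j} - mean_j), with n-1 = 4:
  s[X_1,X_1] = ((3)·(3) + (-3)·(-3) + (-3)·(-3) + (2)·(2) + (1)·(1)) / 4 = 32/4 = 8
  s[X_1,X_2] = ((3)·(-0.2) + (-3)·(3.8) + (-3)·(-3.2) + (2)·(2.8) + (1)·(-3.2)) / 4 = 0/4 = 0
  s[X_2,X_2] = ((-0.2)·(-0.2) + (3.8)·(3.8) + (-3.2)·(-3.2) + (2.8)·(2.8) + (-3.2)·(-3.2)) / 4 = 42.8/4 = 10.7
  Sample standard deviations s_i = √(s[i,i]):
  s(X_1) = √(8) = 2.8284
  s(X_2) = √(10.7) = 3.2711

Step 3 — r_{ij} = s_{ij} / (s_i · s_j):
  r[X_1,X_1] = 1 (diagonal).
  r[X_1,X_2] = 0 / (2.8284 · 3.2711) = 0 / 9.252 = 0
  r[X_2,X_2] = 1 (diagonal).

R is symmetric with unit diagonal. Assembling:

R = [[1, 0],
 [0, 1]]


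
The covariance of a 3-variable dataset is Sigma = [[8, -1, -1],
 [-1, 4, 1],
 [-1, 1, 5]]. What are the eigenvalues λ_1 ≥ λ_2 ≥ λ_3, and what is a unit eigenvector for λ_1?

Step 1 — characteristic polynomial p(λ) = det(λI - Sigma) = λ³ - tr·λ² + c_1·λ - det, where tr = trace, c_1 = sum of the principal 2×2 minors, det = det(Sigma):
  tr = 8 + 4 + 5 = 17,
  c_1 = (8·4 - (-1)²) + (8·5 - (-1)²) + (4·5 - (1)²) = 31 + 39 + 19 = 89,
  det = 8·(4·5 - (1)²) - (-1)·((-1)·5 - (1)·(-1)) + (-1)·((-1)·(1) - 4·(-1)) = 8·(19) - (-1)·(-4) + (-1)·(3) = 145.
  So p(λ) = λ³ - 17λ² + 89λ - 145.
Step 2 — look for an integer root (rational root theorem: any rational root is an integer divisor of 145). Testing λ = 5:
  p(5) = 125 - 425 + 445 - 145 = 0  ✓
  Dividing out (λ - 5): p(λ) = (λ - 5)(λ² - 12λ + 29).
Step 3 — remaining eigenvalues from the quadratic λ² - 12λ + 29 = 0:
  Δ = 12² - 4·29 = 144 - 116 = 28,  λ = (12 ± √28)/2 = (12 ± 5.2915)/2 ≈ 8.6458 or 3.3542.
  Sorted: λ_1 = 8.6458,  λ_2 = 5,  λ_3 = 3.3542  (check: sum = 17 = tr ✓).

Step 4 — unit eigenvector for λ_1 ≈ 8.6458: v spans the null space of (Sigma - λ_1 I), whose rows are
  r_1 = (-0.6458, -1, -1),  r_2 = (-1, -4.6458, 1),  r_3 = (-1, 1, -3.6458).
  v is orthogonal to every row, so take v ∝ r_1 × r_2 = ((-1)·(1) - (-1)·(-4.6458), (-1)·(-1) - (-0.6458)·(1), (-0.6458)·(-4.6458) - (-1)·(-1)) ≈ (-5.6458, 1.6458, 2).
  Rescale (multiply by -1 so the first nonzero entry is positive): u = (5.6458, -1.6458, -2).
  ||u|| = √((5.6458)² + (-1.6458)² + (-2)²) = √(38.583) ≈ 6.2115,  v_1 = u/||u|| ≈ (0.9089, -0.265, -0.322) (||v_1|| = 1).

λ_1 = 8.6458,  λ_2 = 5,  λ_3 = 3.3542;  v_1 ≈ (0.9089, -0.265, -0.322)


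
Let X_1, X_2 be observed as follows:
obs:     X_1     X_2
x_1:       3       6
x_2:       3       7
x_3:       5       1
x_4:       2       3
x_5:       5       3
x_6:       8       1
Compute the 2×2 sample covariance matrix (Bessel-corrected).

Step 1 — column means:
  mean(X_1) = (3 + 3 + 5 + 2 + 5 + 8) / 6 = 26/6 = 4.3333
  mean(X_2) = (6 + 7 + 1 + 3 + 3 + 1) / 6 = 21/6 = 3.5

Step 2 — sample covariance S[i,j] = (1/(n-1)) · Σ_k (x_{k,i} - mean_i) · (x_{k,j} - mean_j), with n-1 = 5.
  S[X_1,X_1] = ((-1.3333)·(-1.3333) + (-1.3333)·(-1.3333) + (0.6667)·(0.6667) + (-2.3333)·(-2.3333) + (0.6667)·(0.6667) + (3.6667)·(3.6667)) / 5 = 23.3333/5 = 4.6667
  S[X_1,X_2] = ((-1.3333)·(2.5) + (-1.3333)·(3.5) + (0.6667)·(-2.5) + (-2.3333)·(-0.5) + (0.6667)·(-0.5) + (3.6667)·(-2.5)) / 5 = -18/5 = -3.6
  S[X_2,X_2] = ((2.5)·(2.5) + (3.5)·(3.5) + (-2.5)·(-2.5) + (-0.5)·(-0.5) + (-0.5)·(-0.5) + (-2.5)·(-2.5)) / 5 = 31.5/5 = 6.3

S is symmetric (S[j,i] = S[i,j]). Assembling:

S = [[4.6667, -3.6],
 [-3.6, 6.3]]


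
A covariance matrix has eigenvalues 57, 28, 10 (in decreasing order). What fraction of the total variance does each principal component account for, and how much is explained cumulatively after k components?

Step 1 — total variance = trace(Sigma) = Σ λ_i = 57 + 28 + 10 = 95.

Step 2 — fraction explained by component i = λ_i / Σ λ:
  PC1: 57/95 = 0.6
  PC2: 28/95 = 0.2947
  PC3: 10/95 = 0.1053

Step 3 — cumulative fraction after k components = (λ_1 + ... + λ_k) / Σ λ:
  k = 1: 57/95 = 0.6
  k = 2: (57 + 28)/95 = 85/95 = 0.8947
  k = 3: (57 + 28 + 10)/95 = 95/95 = 1

Summary (fraction, with percent):

explained: PC1 0.6 (60%), PC2 0.2947 (29.47%), PC3 0.1053 (10.53%);  cumulative: 0.6, 0.8947, 1


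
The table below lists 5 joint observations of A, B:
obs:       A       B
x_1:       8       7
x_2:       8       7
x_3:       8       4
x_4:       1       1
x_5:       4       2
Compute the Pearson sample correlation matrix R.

Step 1 — column means:
  mean(A) = (8 + 8 + 8 + 1 + 4) / 5 = 29/5 = 5.8
  mean(B) = (7 + 7 + 4 + 1 + 2) / 5 = 21/5 = 4.2

Step 2 — sample variances and covariances s[i,j] = (1/(n-1)) · Σ_k (x_{k,i} - mean_i) · (x_{k,j} - mean_j), with n-1 = 4:
  s[A,A] = ((2.2)·(2.2) + (2.2)·(2.2) + (2.2)·(2.2) + (-4.8)·(-4.8) + (-1.8)·(-1.8)) / 4 = 40.8/4 = 10.2
  s[A,B] = ((2.2)·(2.8) + (2.2)·(2.8) + (2.2)·(-0.2) + (-4.8)·(-3.2) + (-1.8)·(-2.2)) / 4 = 31.2/4 = 7.8
  s[B,B] = ((2.8)·(2.8) + (2.8)·(2.8) + (-0.2)·(-0.2) + (-3.2)·(-3.2) + (-2.2)·(-2.2)) / 4 = 30.8/4 = 7.7
  Sample standard deviations s_i = √(s[i,i]):
  s(A) = √(10.2) = 3.1937
  s(B) = √(7.7) = 2.7749

Step 3 — r_{ij} = s_{ij} / (s_i · s_j):
  r[A,A] = 1 (diagonal).
  r[A,B] = 7.8 / (3.1937 · 2.7749) = 7.8 / 8.8623 = 0.8801
  r[B,B] = 1 (diagonal).

R is symmetric with unit diagonal. Assembling:

R = [[1, 0.8801],
 [0.8801, 1]]


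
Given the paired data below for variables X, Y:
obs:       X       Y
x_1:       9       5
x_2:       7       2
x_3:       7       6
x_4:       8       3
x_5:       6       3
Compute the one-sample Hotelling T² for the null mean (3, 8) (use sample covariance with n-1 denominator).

Step 1 — sample mean vector:
  mean(X) = (9 + 7 + 7 + 8 + 6) / 5 = 37/5 = 7.4
  mean(Y) = (5 + 2 + 6 + 3 + 3) / 5 = 19/5 = 3.8
  x̄ = (7.4, 3.8),  deviation x̄ - mu_0 = (7.4, 3.8) - (3, 8) = (4.4, -4.2).

Step 2 — sample covariance matrix, S[i,j] = (1/(n-1)) · Σ_k (x_{k,i} - mean_i) · (x_{k,j} - mean_j), divisor n-1 = 4:
  S[X,X] = ((1.6)·(1.6) + (-0.4)·(-0.4) + (-0.4)·(-0.4) + (0.6)·(0.6) + (-1.4)·(-1.4)) / 4 = 5.2/4 = 1.3
  S[X,Y] = ((1.6)·(1.2) + (-0.4)·(-1.8) + (-0.4)·(2.2) + (0.6)·(-0.8) + (-1.4)·(-0.8)) / 4 = 2.4/4 = 0.6
  S[Y,Y] = ((1.2)·(1.2) + (-1.8)·(-1.8) + (2.2)·(2.2) + (-0.8)·(-0.8) + (-0.8)·(-0.8)) / 4 = 10.8/4 = 2.7
  S = [[1.3, 0.6],
 [0.6, 2.7]].

Step 3 — invert S. det(S) = 1.3·2.7 - (0.6)² = 3.15.
  S^{-1} = (1/det) · [[d, -b], [-b, a]] = [[0.8571, -0.1905],
 [-0.1905, 0.4127]].

Step 4 — quadratic form (x̄ - mu_0)^T · S^{-1} · (x̄ - mu_0):
  S^{-1} · (x̄ - mu_0) = (4.5714, -2.5714),
  (x̄ - mu_0)^T · [...] = (4.4)·(4.5714) + (-4.2)·(-2.5714) = 30.9143.

Step 5 — scale by n: T² = 5 · 30.9143 = 154.5714.

T² ≈ 154.5714


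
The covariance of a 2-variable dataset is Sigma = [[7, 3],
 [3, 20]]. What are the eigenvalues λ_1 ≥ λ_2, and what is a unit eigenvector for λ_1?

Step 1 — characteristic polynomial of 2×2 Sigma:
  det(Sigma - λI) = λ² - trace · λ + det = 0.
  trace = 7 + 20 = 27, det = 7·20 - (3)² = 131.
Step 2 — discriminant:
  Δ = trace² - 4·det = 729 - 524 = 205.
Step 3 — eigenvalues:
  λ = (trace ± √Δ)/2 = (27 ± 14.3178)/2,
  λ_1 = 20.6589,  λ_2 = 6.3411.

Step 4 — unit eigenvector for λ_1: solve (Sigma - λ_1 I)v = 0. First row:
  (7 - 20.6589)·v_x + (3)·v_y = 0, i.e. (-13.6589)·v_x + (3)·v_y = 0,
  so v ∝ (b, λ_1 - a) = (3, 13.6589) = u.
  ||u|| = √((3)² + (13.6589)²) = √(195.5658) ≈ 13.9845,
  v_1 = u/||u|| ≈ (0.2145, 0.9767) (||v_1|| = 1).

λ_1 = 20.6589,  λ_2 = 6.3411;  v_1 ≈ (0.2145, 0.9767)


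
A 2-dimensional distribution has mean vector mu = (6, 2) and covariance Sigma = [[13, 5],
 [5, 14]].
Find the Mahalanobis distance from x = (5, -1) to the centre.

Step 1 — centre the observation: (x - mu) = (-1, -3).

Step 2 — invert Sigma. det(Sigma) = 13·14 - (5)² = 157.
  Sigma^{-1} = (1/det) · [[d, -b], [-b, a]] = [[0.0892, -0.0318],
 [-0.0318, 0.0828]].

Step 3 — form the quadratic (x - mu)^T · Sigma^{-1} · (x - mu):
  Sigma^{-1} · (x - mu) = (0.0064, -0.2166).
  (x - mu)^T · [Sigma^{-1} · (x - mu)] = (-1)·(0.0064) + (-3)·(-0.2166) = 0.6433.

Step 4 — take square root: d = √(0.6433) ≈ 0.8021.

d(x, mu) = √(0.6433) ≈ 0.8021


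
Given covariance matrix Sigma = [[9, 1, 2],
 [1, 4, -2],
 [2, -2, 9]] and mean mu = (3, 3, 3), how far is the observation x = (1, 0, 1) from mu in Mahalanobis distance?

Step 1 — centre the observation: (x - mu) = (-2, -3, -2).

Step 2 — invert Sigma (cofactor / det for 3×3, or solve directly):
  Sigma^{-1} = [[0.1255, -0.051, -0.0392],
 [-0.051, 0.302, 0.0784],
 [-0.0392, 0.0784, 0.1373]].

Step 3 — form the quadratic (x - mu)^T · Sigma^{-1} · (x - mu):
  Sigma^{-1} · (x - mu) = (-0.0196, -0.9608, -0.4314).
  (x - mu)^T · [Sigma^{-1} · (x - mu)] = (-2)·(-0.0196) + (-3)·(-0.9608) + (-2)·(-0.4314) = 3.7843.

Step 4 — take square root: d = √(3.7843) ≈ 1.9453.

d(x, mu) = √(3.7843) ≈ 1.9453


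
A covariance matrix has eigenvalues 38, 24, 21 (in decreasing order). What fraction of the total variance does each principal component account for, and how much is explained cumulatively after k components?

Step 1 — total variance = trace(Sigma) = Σ λ_i = 38 + 24 + 21 = 83.

Step 2 — fraction explained by component i = λ_i / Σ λ:
  PC1: 38/83 = 0.4578
  PC2: 24/83 = 0.2892
  PC3: 21/83 = 0.253

Step 3 — cumulative fraction after k components = (λ_1 + ... + λ_k) / Σ λ:
  k = 1: 38/83 = 0.4578
  k = 2: (38 + 24)/83 = 62/83 = 0.747
  k = 3: (38 + 24 + 21)/83 = 83/83 = 1

Summary (fraction, with percent):

explained: PC1 0.4578 (45.78%), PC2 0.2892 (28.92%), PC3 0.253 (25.3%);  cumulative: 0.4578, 0.747, 1


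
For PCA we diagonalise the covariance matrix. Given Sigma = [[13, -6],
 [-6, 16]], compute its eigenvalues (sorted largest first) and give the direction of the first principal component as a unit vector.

Step 1 — characteristic polynomial of 2×2 Sigma:
  det(Sigma - λI) = λ² - trace · λ + det = 0.
  trace = 13 + 16 = 29, det = 13·16 - (-6)² = 172.
Step 2 — discriminant:
  Δ = trace² - 4·det = 841 - 688 = 153.
Step 3 — eigenvalues:
  λ = (trace ± √Δ)/2 = (29 ± 12.3693)/2,
  λ_1 = 20.6847,  λ_2 = 8.3153.

Step 4 — unit eigenvector for λ_1: solve (Sigma - λ_1 I)v = 0. First row:
  (13 - 20.6847)·v_x + (-6)·v_y = 0, i.e. (-7.6847)·v_x + (-6)·v_y = 0,
  so v ∝ (b, λ_1 - a) = (-6, 7.6847); multiply by -1 so the first entry is positive: u = (6, -7.6847).
  ||u|| = √((6)² + (-7.6847)²) = √(95.054) ≈ 9.7496,
  v_1 = u/||u|| ≈ (0.6154, -0.7882) (||v_1|| = 1).

λ_1 = 20.6847,  λ_2 = 8.3153;  v_1 ≈ (0.6154, -0.7882)


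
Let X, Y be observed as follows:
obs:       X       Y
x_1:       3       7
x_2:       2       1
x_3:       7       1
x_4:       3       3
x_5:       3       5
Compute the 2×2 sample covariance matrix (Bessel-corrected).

Step 1 — column means:
  mean(X) = (3 + 2 + 7 + 3 + 3) / 5 = 18/5 = 3.6
  mean(Y) = (7 + 1 + 1 + 3 + 5) / 5 = 17/5 = 3.4

Step 2 — sample covariance S[i,j] = (1/(n-1)) · Σ_k (x_{k,i} - mean_i) · (x_{k,j} - mean_j), with n-1 = 4.
  S[X,X] = ((-0.6)·(-0.6) + (-1.6)·(-1.6) + (3.4)·(3.4) + (-0.6)·(-0.6) + (-0.6)·(-0.6)) / 4 = 15.2/4 = 3.8
  S[X,Y] = ((-0.6)·(3.6) + (-1.6)·(-2.4) + (3.4)·(-2.4) + (-0.6)·(-0.4) + (-0.6)·(1.6)) / 4 = -7.2/4 = -1.8
  S[Y,Y] = ((3.6)·(3.6) + (-2.4)·(-2.4) + (-2.4)·(-2.4) + (-0.4)·(-0.4) + (1.6)·(1.6)) / 4 = 27.2/4 = 6.8

S is symmetric (S[j,i] = S[i,j]). Assembling:

S = [[3.8, -1.8],
 [-1.8, 6.8]]


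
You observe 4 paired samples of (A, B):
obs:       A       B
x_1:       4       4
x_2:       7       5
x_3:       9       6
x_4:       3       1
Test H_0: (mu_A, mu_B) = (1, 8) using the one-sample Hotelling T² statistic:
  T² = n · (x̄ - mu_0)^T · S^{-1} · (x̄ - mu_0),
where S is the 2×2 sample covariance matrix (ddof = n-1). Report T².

Step 1 — sample mean vector:
  mean(A) = (4 + 7 + 9 + 3) / 4 = 23/4 = 5.75
  mean(B) = (4 + 5 + 6 + 1) / 4 = 16/4 = 4
  x̄ = (5.75, 4),  deviation x̄ - mu_0 = (5.75, 4) - (1, 8) = (4.75, -4).

Step 2 — sample covariance matrix, S[i,j] = (1/(n-1)) · Σ_k (x_{k,i} - mean_i) · (x_{k,j} - mean_j), divisor n-1 = 3:
  S[A,A] = ((-1.75)·(-1.75) + (1.25)·(1.25) + (3.25)·(3.25) + (-2.75)·(-2.75)) / 3 = 22.75/3 = 7.5833
  S[A,B] = ((-1.75)·(0) + (1.25)·(1) + (3.25)·(2) + (-2.75)·(-3)) / 3 = 16/3 = 5.3333
  S[B,B] = ((0)·(0) + (1)·(1) + (2)·(2) + (-3)·(-3)) / 3 = 14/3 = 4.6667
  S = [[7.5833, 5.3333],
 [5.3333, 4.6667]].

Step 3 — invert S. det(S) = 7.5833·4.6667 - (5.3333)² = 6.9444.
  S^{-1} = (1/det) · [[d, -b], [-b, a]] = [[0.672, -0.768],
 [-0.768, 1.092]].

Step 4 — quadratic form (x̄ - mu_0)^T · S^{-1} · (x̄ - mu_0):
  S^{-1} · (x̄ - mu_0) = (6.264, -8.016),
  (x̄ - mu_0)^T · [...] = (4.75)·(6.264) + (-4)·(-8.016) = 61.818.

Step 5 — scale by n: T² = 4 · 61.818 = 247.272.

T² ≈ 247.272


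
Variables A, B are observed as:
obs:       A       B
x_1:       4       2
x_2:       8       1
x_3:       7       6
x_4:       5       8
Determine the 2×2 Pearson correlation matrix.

Step 1 — column means:
  mean(A) = (4 + 8 + 7 + 5) / 4 = 24/4 = 6
  mean(B) = (2 + 1 + 6 + 8) / 4 = 17/4 = 4.25

Step 2 — sample variances and covariances s[i,j] = (1/(n-1)) · Σ_k (x_{k,i} - mean_i) · (x_{k,j} - mean_j), with n-1 = 3:
  s[A,A] = ((-2)·(-2) + (2)·(2) + (1)·(1) + (-1)·(-1)) / 3 = 10/3 = 3.3333
  s[A,B] = ((-2)·(-2.25) + (2)·(-3.25) + (1)·(1.75) + (-1)·(3.75)) / 3 = -4/3 = -1.3333
  s[B,B] = ((-2.25)·(-2.25) + (-3.25)·(-3.25) + (1.75)·(1.75) + (3.75)·(3.75)) / 3 = 32.75/3 = 10.9167
  Sample standard deviations s_i = √(s[i,i]):
  s(A) = √(3.3333) = 1.8257
  s(B) = √(10.9167) = 3.304

Step 3 — r_{ij} = s_{ij} / (s_i · s_j):
  r[A,A] = 1 (diagonal).
  r[A,B] = -1.3333 / (1.8257 · 3.304) = -1.3333 / 6.0323 = -0.221
  r[B,B] = 1 (diagonal).

R is symmetric with unit diagonal. Assembling:

R = [[1, -0.221],
 [-0.221, 1]]


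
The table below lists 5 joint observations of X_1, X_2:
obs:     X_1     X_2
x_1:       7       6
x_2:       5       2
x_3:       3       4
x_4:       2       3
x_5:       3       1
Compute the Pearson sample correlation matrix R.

Step 1 — column means:
  mean(X_1) = (7 + 5 + 3 + 2 + 3) / 5 = 20/5 = 4
  mean(X_2) = (6 + 2 + 4 + 3 + 1) / 5 = 16/5 = 3.2

Step 2 — sample variances and covariances s[i,j] = (1/(n-1)) · Σ_k (x_{k,i} - mean_i) · (x_{k,j} - mean_j), with n-1 = 4:
  s[X_1,X_1] = ((3)·(3) + (1)·(1) + (-1)·(-1) + (-2)·(-2) + (-1)·(-1)) / 4 = 16/4 = 4
  s[X_1,X_2] = ((3)·(2.8) + (1)·(-1.2) + (-1)·(0.8) + (-2)·(-0.2) + (-1)·(-2.2)) / 4 = 9/4 = 2.25
  s[X_2,X_2] = ((2.8)·(2.8) + (-1.2)·(-1.2) + (0.8)·(0.8) + (-0.2)·(-0.2) + (-2.2)·(-2.2)) / 4 = 14.8/4 = 3.7
  Sample standard deviations s_i = √(s[i,i]):
  s(X_1) = √(4) = 2
  s(X_2) = √(3.7) = 1.9235

Step 3 — r_{ij} = s_{ij} / (s_i · s_j):
  r[X_1,X_1] = 1 (diagonal).
  r[X_1,X_2] = 2.25 / (2 · 1.9235) = 2.25 / 3.8471 = 0.5849
  r[X_2,X_2] = 1 (diagonal).

R is symmetric with unit diagonal. Assembling:

R = [[1, 0.5849],
 [0.5849, 1]]


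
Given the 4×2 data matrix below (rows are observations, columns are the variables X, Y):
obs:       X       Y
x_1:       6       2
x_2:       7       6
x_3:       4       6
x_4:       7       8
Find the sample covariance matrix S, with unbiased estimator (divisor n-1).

Step 1 — column means:
  mean(X) = (6 + 7 + 4 + 7) / 4 = 24/4 = 6
  mean(Y) = (2 + 6 + 6 + 8) / 4 = 22/4 = 5.5

Step 2 — sample covariance S[i,j] = (1/(n-1)) · Σ_k (x_{k,i} - mean_i) · (x_{k,j} - mean_j), with n-1 = 3.
  S[X,X] = ((0)·(0) + (1)·(1) + (-2)·(-2) + (1)·(1)) / 3 = 6/3 = 2
  S[X,Y] = ((0)·(-3.5) + (1)·(0.5) + (-2)·(0.5) + (1)·(2.5)) / 3 = 2/3 = 0.6667
  S[Y,Y] = ((-3.5)·(-3.5) + (0.5)·(0.5) + (0.5)·(0.5) + (2.5)·(2.5)) / 3 = 19/3 = 6.3333

S is symmetric (S[j,i] = S[i,j]). Assembling:

S = [[2, 0.6667],
 [0.6667, 6.3333]]


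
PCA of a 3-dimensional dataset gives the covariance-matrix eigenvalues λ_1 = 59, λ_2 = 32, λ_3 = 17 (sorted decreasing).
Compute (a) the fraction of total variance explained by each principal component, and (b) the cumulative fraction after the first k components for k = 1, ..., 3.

Step 1 — total variance = trace(Sigma) = Σ λ_i = 59 + 32 + 17 = 108.

Step 2 — fraction explained by component i = λ_i / Σ λ:
  PC1: 59/108 = 0.5463
  PC2: 32/108 = 0.2963
  PC3: 17/108 = 0.1574

Step 3 — cumulative fraction after k components = (λ_1 + ... + λ_k) / Σ λ:
  k = 1: 59/108 = 0.5463
  k = 2: (59 + 32)/108 = 91/108 = 0.8426
  k = 3: (59 + 32 + 17)/108 = 108/108 = 1

Summary (fraction, with percent):

explained: PC1 0.5463 (54.63%), PC2 0.2963 (29.63%), PC3 0.1574 (15.74%);  cumulative: 0.5463, 0.8426, 1


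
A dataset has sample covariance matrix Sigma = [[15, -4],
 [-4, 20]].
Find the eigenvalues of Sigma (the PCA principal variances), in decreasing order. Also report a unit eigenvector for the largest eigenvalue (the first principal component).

Step 1 — characteristic polynomial of 2×2 Sigma:
  det(Sigma - λI) = λ² - trace · λ + det = 0.
  trace = 15 + 20 = 35, det = 15·20 - (-4)² = 284.
Step 2 — discriminant:
  Δ = trace² - 4·det = 1225 - 1136 = 89.
Step 3 — eigenvalues:
  λ = (trace ± √Δ)/2 = (35 ± 9.434)/2,
  λ_1 = 22.217,  λ_2 = 12.783.

Step 4 — unit eigenvector for λ_1: solve (Sigma - λ_1 I)v = 0. First row:
  (15 - 22.217)·v_x + (-4)·v_y = 0, i.e. (-7.217)·v_x + (-4)·v_y = 0,
  so v ∝ (b, λ_1 - a) = (-4, 7.217); multiply by -1 so the first entry is positive: u = (4, -7.217).
  ||u|| = √((4)² + (-7.217)²) = √(68.085) ≈ 8.2514,
  v_1 = u/||u|| ≈ (0.4848, -0.8746) (||v_1|| = 1).

λ_1 = 22.217,  λ_2 = 12.783;  v_1 ≈ (0.4848, -0.8746)


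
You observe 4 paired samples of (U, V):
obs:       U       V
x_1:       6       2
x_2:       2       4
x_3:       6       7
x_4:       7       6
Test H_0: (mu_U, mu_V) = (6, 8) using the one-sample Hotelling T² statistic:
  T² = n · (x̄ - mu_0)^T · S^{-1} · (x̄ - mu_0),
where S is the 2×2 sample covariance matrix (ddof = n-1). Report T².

Step 1 — sample mean vector:
  mean(U) = (6 + 2 + 6 + 7) / 4 = 21/4 = 5.25
  mean(V) = (2 + 4 + 7 + 6) / 4 = 19/4 = 4.75
  x̄ = (5.25, 4.75),  deviation x̄ - mu_0 = (5.25, 4.75) - (6, 8) = (-0.75, -3.25).

Step 2 — sample covariance matrix, S[i,j] = (1/(n-1)) · Σ_k (x_{k,i} - mean_i) · (x_{k,j} - mean_j), divisor n-1 = 3:
  S[U,U] = ((0.75)·(0.75) + (-3.25)·(-3.25) + (0.75)·(0.75) + (1.75)·(1.75)) / 3 = 14.75/3 = 4.9167
  S[U,V] = ((0.75)·(-2.75) + (-3.25)·(-0.75) + (0.75)·(2.25) + (1.75)·(1.25)) / 3 = 4.25/3 = 1.4167
  S[V,V] = ((-2.75)·(-2.75) + (-0.75)·(-0.75) + (2.25)·(2.25) + (1.25)·(1.25)) / 3 = 14.75/3 = 4.9167
  S = [[4.9167, 1.4167],
 [1.4167, 4.9167]].

Step 3 — invert S. det(S) = 4.9167·4.9167 - (1.4167)² = 22.1667.
  S^{-1} = (1/det) · [[d, -b], [-b, a]] = [[0.2218, -0.0639],
 [-0.0639, 0.2218]].

Step 4 — quadratic form (x̄ - mu_0)^T · S^{-1} · (x̄ - mu_0):
  S^{-1} · (x̄ - mu_0) = (0.0414, -0.6729),
  (x̄ - mu_0)^T · [...] = (-0.75)·(0.0414) + (-3.25)·(-0.6729) = 2.156.

Step 5 — scale by n: T² = 4 · 2.156 = 8.6241.

T² ≈ 8.6241


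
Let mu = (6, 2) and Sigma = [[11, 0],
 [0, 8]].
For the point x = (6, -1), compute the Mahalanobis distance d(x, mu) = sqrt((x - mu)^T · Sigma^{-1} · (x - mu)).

Step 1 — centre the observation: (x - mu) = (0, -3).

Step 2 — invert Sigma. det(Sigma) = 11·8 - (0)² = 88.
  Sigma^{-1} = (1/det) · [[d, -b], [-b, a]] = [[0.0909, 0],
 [0, 0.125]].

Step 3 — form the quadratic (x - mu)^T · Sigma^{-1} · (x - mu):
  Sigma^{-1} · (x - mu) = (0, -0.375).
  (x - mu)^T · [Sigma^{-1} · (x - mu)] = (0)·(0) + (-3)·(-0.375) = 1.125.

Step 4 — take square root: d = √(1.125) ≈ 1.0607.

d(x, mu) = √(1.125) ≈ 1.0607


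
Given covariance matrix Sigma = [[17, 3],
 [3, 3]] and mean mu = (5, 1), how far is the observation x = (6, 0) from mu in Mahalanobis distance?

Step 1 — centre the observation: (x - mu) = (1, -1).

Step 2 — invert Sigma. det(Sigma) = 17·3 - (3)² = 42.
  Sigma^{-1} = (1/det) · [[d, -b], [-b, a]] = [[0.0714, -0.0714],
 [-0.0714, 0.4048]].

Step 3 — form the quadratic (x - mu)^T · Sigma^{-1} · (x - mu):
  Sigma^{-1} · (x - mu) = (0.1429, -0.4762).
  (x - mu)^T · [Sigma^{-1} · (x - mu)] = (1)·(0.1429) + (-1)·(-0.4762) = 0.619.

Step 4 — take square root: d = √(0.619) ≈ 0.7868.

d(x, mu) = √(0.619) ≈ 0.7868


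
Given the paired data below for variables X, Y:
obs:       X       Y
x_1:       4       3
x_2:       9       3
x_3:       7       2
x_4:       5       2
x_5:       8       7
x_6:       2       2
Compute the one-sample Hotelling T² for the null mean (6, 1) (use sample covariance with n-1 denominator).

Step 1 — sample mean vector:
  mean(X) = (4 + 9 + 7 + 5 + 8 + 2) / 6 = 35/6 = 5.8333
  mean(Y) = (3 + 3 + 2 + 2 + 7 + 2) / 6 = 19/6 = 3.1667
  x̄ = (5.8333, 3.1667),  deviation x̄ - mu_0 = (5.8333, 3.1667) - (6, 1) = (-0.1667, 2.1667).

Step 2 — sample covariance matrix, S[i,j] = (1/(n-1)) · Σ_k (x_{k,i} - mean_i) · (x_{k,j} - mean_j), divisor n-1 = 5:
  S[X,X] = ((-1.8333)·(-1.8333) + (3.1667)·(3.1667) + (1.1667)·(1.1667) + (-0.8333)·(-0.8333) + (2.1667)·(2.1667) + (-3.8333)·(-3.8333)) / 5 = 34.8333/5 = 6.9667
  S[X,Y] = ((-1.8333)·(-0.1667) + (3.1667)·(-0.1667) + (1.1667)·(-1.1667) + (-0.8333)·(-1.1667) + (2.1667)·(3.8333) + (-3.8333)·(-1.1667)) / 5 = 12.1667/5 = 2.4333
  S[Y,Y] = ((-0.1667)·(-0.1667) + (-0.1667)·(-0.1667) + (-1.1667)·(-1.1667) + (-1.1667)·(-1.1667) + (3.8333)·(3.8333) + (-1.1667)·(-1.1667)) / 5 = 18.8333/5 = 3.7667
  S = [[6.9667, 2.4333],
 [2.4333, 3.7667]].

Step 3 — invert S. det(S) = 6.9667·3.7667 - (2.4333)² = 20.32.
  S^{-1} = (1/det) · [[d, -b], [-b, a]] = [[0.1854, -0.1198],
 [-0.1198, 0.3428]].

Step 4 — quadratic form (x̄ - mu_0)^T · S^{-1} · (x̄ - mu_0):
  S^{-1} · (x̄ - mu_0) = (-0.2904, 0.7628),
  (x̄ - mu_0)^T · [...] = (-0.1667)·(-0.2904) + (2.1667)·(0.7628) = 1.7011.

Step 5 — scale by n: T² = 6 · 1.7011 = 10.2067.

T² ≈ 10.2067


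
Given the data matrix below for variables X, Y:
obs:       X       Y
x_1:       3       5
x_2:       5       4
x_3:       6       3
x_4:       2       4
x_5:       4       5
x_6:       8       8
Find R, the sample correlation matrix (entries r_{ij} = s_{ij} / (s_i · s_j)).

Step 1 — column means:
  mean(X) = (3 + 5 + 6 + 2 + 4 + 8) / 6 = 28/6 = 4.6667
  mean(Y) = (5 + 4 + 3 + 4 + 5 + 8) / 6 = 29/6 = 4.8333

Step 2 — sample variances and covariances s[i,j] = (1/(n-1)) · Σ_k (x_{k,i} - mean_i) · (x_{k,j} - mean_j), with n-1 = 5:
  s[X,X] = ((-1.6667)·(-1.6667) + (0.3333)·(0.3333) + (1.3333)·(1.3333) + (-2.6667)·(-2.6667) + (-0.6667)·(-0.6667) + (3.3333)·(3.3333)) / 5 = 23.3333/5 = 4.6667
  s[X,Y] = ((-1.6667)·(0.1667) + (0.3333)·(-0.8333) + (1.3333)·(-1.8333) + (-2.6667)·(-0.8333) + (-0.6667)·(0.1667) + (3.3333)·(3.1667)) / 5 = 9.6667/5 = 1.9333
  s[Y,Y] = ((0.1667)·(0.1667) + (-0.8333)·(-0.8333) + (-1.8333)·(-1.8333) + (-0.8333)·(-0.8333) + (0.1667)·(0.1667) + (3.1667)·(3.1667)) / 5 = 14.8333/5 = 2.9667
  Sample standard deviations s_i = √(s[i,i]):
  s(X) = √(4.6667) = 2.1602
  s(Y) = √(2.9667) = 1.7224

Step 3 — r_{ij} = s_{ij} / (s_i · s_j):
  r[X,X] = 1 (diagonal).
  r[X,Y] = 1.9333 / (2.1602 · 1.7224) = 1.9333 / 3.7208 = 0.5196
  r[Y,Y] = 1 (diagonal).

R is symmetric with unit diagonal. Assembling:

R = [[1, 0.5196],
 [0.5196, 1]]


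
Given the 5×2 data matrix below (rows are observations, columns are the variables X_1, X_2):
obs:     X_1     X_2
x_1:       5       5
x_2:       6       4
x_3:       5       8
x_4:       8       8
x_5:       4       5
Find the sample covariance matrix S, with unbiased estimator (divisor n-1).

Step 1 — column means:
  mean(X_1) = (5 + 6 + 5 + 8 + 4) / 5 = 28/5 = 5.6
  mean(X_2) = (5 + 4 + 8 + 8 + 5) / 5 = 30/5 = 6

Step 2 — sample covariance S[i,j] = (1/(n-1)) · Σ_k (x_{k,i} - mean_i) · (x_{k,j} - mean_j), with n-1 = 4.
  S[X_1,X_1] = ((-0.6)·(-0.6) + (0.4)·(0.4) + (-0.6)·(-0.6) + (2.4)·(2.4) + (-1.6)·(-1.6)) / 4 = 9.2/4 = 2.3
  S[X_1,X_2] = ((-0.6)·(-1) + (0.4)·(-2) + (-0.6)·(2) + (2.4)·(2) + (-1.6)·(-1)) / 4 = 5/4 = 1.25
  S[X_2,X_2] = ((-1)·(-1) + (-2)·(-2) + (2)·(2) + (2)·(2) + (-1)·(-1)) / 4 = 14/4 = 3.5

S is symmetric (S[j,i] = S[i,j]). Assembling:

S = [[2.3, 1.25],
 [1.25, 3.5]]


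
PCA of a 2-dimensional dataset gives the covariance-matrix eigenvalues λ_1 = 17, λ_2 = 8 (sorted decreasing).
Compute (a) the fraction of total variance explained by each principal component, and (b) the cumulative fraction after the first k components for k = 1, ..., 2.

Step 1 — total variance = trace(Sigma) = Σ λ_i = 17 + 8 = 25.

Step 2 — fraction explained by component i = λ_i / Σ λ:
  PC1: 17/25 = 0.68
  PC2: 8/25 = 0.32

Step 3 — cumulative fraction after k components = (λ_1 + ... + λ_k) / Σ λ:
  k = 1: 17/25 = 0.68
  k = 2: (17 + 8)/25 = 25/25 = 1

Summary (fraction, with percent):

explained: PC1 0.68 (68%), PC2 0.32 (32%);  cumulative: 0.68, 1


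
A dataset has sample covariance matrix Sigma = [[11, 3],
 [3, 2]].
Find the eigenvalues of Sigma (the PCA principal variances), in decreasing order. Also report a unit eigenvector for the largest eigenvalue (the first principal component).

Step 1 — characteristic polynomial of 2×2 Sigma:
  det(Sigma - λI) = λ² - trace · λ + det = 0.
  trace = 11 + 2 = 13, det = 11·2 - (3)² = 13.
Step 2 — discriminant:
  Δ = trace² - 4·det = 169 - 52 = 117.
Step 3 — eigenvalues:
  λ = (trace ± √Δ)/2 = (13 ± 10.8167)/2,
  λ_1 = 11.9083,  λ_2 = 1.0917.

Step 4 — unit eigenvector for λ_1: solve (Sigma - λ_1 I)v = 0. First row:
  (11 - 11.9083)·v_x + (3)·v_y = 0, i.e. (-0.9083)·v_x + (3)·v_y = 0,
  so v ∝ (b, λ_1 - a) = (3, 0.9083) = u.
  ||u|| = √((3)² + (0.9083)²) = √(9.8251) ≈ 3.1345,
  v_1 = u/||u|| ≈ (0.9571, 0.2898) (||v_1|| = 1).

λ_1 = 11.9083,  λ_2 = 1.0917;  v_1 ≈ (0.9571, 0.2898)


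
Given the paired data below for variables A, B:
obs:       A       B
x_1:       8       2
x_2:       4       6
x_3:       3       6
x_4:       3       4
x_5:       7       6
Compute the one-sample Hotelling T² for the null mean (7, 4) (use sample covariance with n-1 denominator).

Step 1 — sample mean vector:
  mean(A) = (8 + 4 + 3 + 3 + 7) / 5 = 25/5 = 5
  mean(B) = (2 + 6 + 6 + 4 + 6) / 5 = 24/5 = 4.8
  x̄ = (5, 4.8),  deviation x̄ - mu_0 = (5, 4.8) - (7, 4) = (-2, 0.8).

Step 2 — sample covariance matrix, S[i,j] = (1/(n-1)) · Σ_k (x_{k,i} - mean_i) · (x_{k,j} - mean_j), divisor n-1 = 4:
  S[A,A] = ((3)·(3) + (-1)·(-1) + (-2)·(-2) + (-2)·(-2) + (2)·(2)) / 4 = 22/4 = 5.5
  S[A,B] = ((3)·(-2.8) + (-1)·(1.2) + (-2)·(1.2) + (-2)·(-0.8) + (2)·(1.2)) / 4 = -8/4 = -2
  S[B,B] = ((-2.8)·(-2.8) + (1.2)·(1.2) + (1.2)·(1.2) + (-0.8)·(-0.8) + (1.2)·(1.2)) / 4 = 12.8/4 = 3.2
  S = [[5.5, -2],
 [-2, 3.2]].

Step 3 — invert S. det(S) = 5.5·3.2 - (-2)² = 13.6.
  S^{-1} = (1/det) · [[d, -b], [-b, a]] = [[0.2353, 0.1471],
 [0.1471, 0.4044]].

Step 4 — quadratic form (x̄ - mu_0)^T · S^{-1} · (x̄ - mu_0):
  S^{-1} · (x̄ - mu_0) = (-0.3529, 0.0294),
  (x̄ - mu_0)^T · [...] = (-2)·(-0.3529) + (0.8)·(0.0294) = 0.7294.

Step 5 — scale by n: T² = 5 · 0.7294 = 3.6471.

T² ≈ 3.6471


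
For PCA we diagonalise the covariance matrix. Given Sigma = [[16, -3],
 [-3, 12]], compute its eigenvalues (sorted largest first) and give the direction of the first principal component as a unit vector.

Step 1 — characteristic polynomial of 2×2 Sigma:
  det(Sigma - λI) = λ² - trace · λ + det = 0.
  trace = 16 + 12 = 28, det = 16·12 - (-3)² = 183.
Step 2 — discriminant:
  Δ = trace² - 4·det = 784 - 732 = 52.
Step 3 — eigenvalues:
  λ = (trace ± √Δ)/2 = (28 ± 7.2111)/2,
  λ_1 = 17.6056,  λ_2 = 10.3944.

Step 4 — unit eigenvector for λ_1: solve (Sigma - λ_1 I)v = 0. First row:
  (16 - 17.6056)·v_x + (-3)·v_y = 0, i.e. (-1.6056)·v_x + (-3)·v_y = 0,
  so v ∝ (b, λ_1 - a) = (-3, 1.6056); multiply by -1 so the first entry is positive: u = (3, -1.6056).
  ||u|| = √((3)² + (-1.6056)²) = √(11.5778) ≈ 3.4026,
  v_1 = u/||u|| ≈ (0.8817, -0.4719) (||v_1|| = 1).

λ_1 = 17.6056,  λ_2 = 10.3944;  v_1 ≈ (0.8817, -0.4719)


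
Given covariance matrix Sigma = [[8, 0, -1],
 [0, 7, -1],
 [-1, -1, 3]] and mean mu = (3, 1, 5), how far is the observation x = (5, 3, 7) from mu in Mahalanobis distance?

Step 1 — centre the observation: (x - mu) = (2, 2, 2).

Step 2 — invert Sigma (cofactor / det for 3×3, or solve directly):
  Sigma^{-1} = [[0.1307, 0.0065, 0.0458],
 [0.0065, 0.1503, 0.0523],
 [0.0458, 0.0523, 0.366]].

Step 3 — form the quadratic (x - mu)^T · Sigma^{-1} · (x - mu):
  Sigma^{-1} · (x - mu) = (0.366, 0.4183, 0.9281).
  (x - mu)^T · [Sigma^{-1} · (x - mu)] = (2)·(0.366) + (2)·(0.4183) + (2)·(0.9281) = 3.4248.

Step 4 — take square root: d = √(3.4248) ≈ 1.8506.

d(x, mu) = √(3.4248) ≈ 1.8506


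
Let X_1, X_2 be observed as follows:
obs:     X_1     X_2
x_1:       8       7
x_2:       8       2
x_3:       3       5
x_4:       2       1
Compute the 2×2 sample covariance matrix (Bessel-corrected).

Step 1 — column means:
  mean(X_1) = (8 + 8 + 3 + 2) / 4 = 21/4 = 5.25
  mean(X_2) = (7 + 2 + 5 + 1) / 4 = 15/4 = 3.75

Step 2 — sample covariance S[i,j] = (1/(n-1)) · Σ_k (x_{k,i} - mean_i) · (x_{k,j} - mean_j), with n-1 = 3.
  S[X_1,X_1] = ((2.75)·(2.75) + (2.75)·(2.75) + (-2.25)·(-2.25) + (-3.25)·(-3.25)) / 3 = 30.75/3 = 10.25
  S[X_1,X_2] = ((2.75)·(3.25) + (2.75)·(-1.75) + (-2.25)·(1.25) + (-3.25)·(-2.75)) / 3 = 10.25/3 = 3.4167
  S[X_2,X_2] = ((3.25)·(3.25) + (-1.75)·(-1.75) + (1.25)·(1.25) + (-2.75)·(-2.75)) / 3 = 22.75/3 = 7.5833

S is symmetric (S[j,i] = S[i,j]). Assembling:

S = [[10.25, 3.4167],
 [3.4167, 7.5833]]


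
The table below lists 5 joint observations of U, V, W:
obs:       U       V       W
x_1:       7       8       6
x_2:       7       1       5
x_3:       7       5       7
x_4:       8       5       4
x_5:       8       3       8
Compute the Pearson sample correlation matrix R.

Step 1 — column means:
  mean(U) = (7 + 7 + 7 + 8 + 8) / 5 = 37/5 = 7.4
  mean(V) = (8 + 1 + 5 + 5 + 3) / 5 = 22/5 = 4.4
  mean(W) = (6 + 5 + 7 + 4 + 8) / 5 = 30/5 = 6

Step 2 — sample variances and covariances s[i,j] = (1/(n-1)) · Σ_k (x_{k,i} - mean_i) · (x_{k,j} - mean_j), with n-1 = 4:
  s[U,U] = ((-0.4)·(-0.4) + (-0.4)·(-0.4) + (-0.4)·(-0.4) + (0.6)·(0.6) + (0.6)·(0.6)) / 4 = 1.2/4 = 0.3
  s[U,V] = ((-0.4)·(3.6) + (-0.4)·(-3.4) + (-0.4)·(0.6) + (0.6)·(0.6) + (0.6)·(-1.4)) / 4 = -0.8/4 = -0.2
  s[U,W] = ((-0.4)·(0) + (-0.4)·(-1) + (-0.4)·(1) + (0.6)·(-2) + (0.6)·(2)) / 4 = 0/4 = 0
  s[V,V] = ((3.6)·(3.6) + (-3.4)·(-3.4) + (0.6)·(0.6) + (0.6)·(0.6) + (-1.4)·(-1.4)) / 4 = 27.2/4 = 6.8
  s[V,W] = ((3.6)·(0) + (-3.4)·(-1) + (0.6)·(1) + (0.6)·(-2) + (-1.4)·(2)) / 4 = 0/4 = 0
  s[W,W] = ((0)·(0) + (-1)·(-1) + (1)·(1) + (-2)·(-2) + (2)·(2)) / 4 = 10/4 = 2.5
  Sample standard deviations s_i = √(s[i,i]):
  s(U) = √(0.3) = 0.5477
  s(V) = √(6.8) = 2.6077
  s(W) = √(2.5) = 1.5811

Step 3 — r_{ij} = s_{ij} / (s_i · s_j):
  r[U,U] = 1 (diagonal).
  r[U,V] = -0.2 / (0.5477 · 2.6077) = -0.2 / 1.4283 = -0.14
  r[U,W] = 0 / (0.5477 · 1.5811) = 0 / 0.866 = 0
  r[V,V] = 1 (diagonal).
  r[V,W] = 0 / (2.6077 · 1.5811) = 0 / 4.1231 = 0
  r[W,W] = 1 (diagonal).

R is symmetric with unit diagonal. Assembling:

R = [[1, -0.14, 0],
 [-0.14, 1, 0],
 [0, 0, 1]]


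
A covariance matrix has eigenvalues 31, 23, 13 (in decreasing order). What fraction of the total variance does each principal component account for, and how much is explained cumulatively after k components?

Step 1 — total variance = trace(Sigma) = Σ λ_i = 31 + 23 + 13 = 67.

Step 2 — fraction explained by component i = λ_i / Σ λ:
  PC1: 31/67 = 0.4627
  PC2: 23/67 = 0.3433
  PC3: 13/67 = 0.194

Step 3 — cumulative fraction after k components = (λ_1 + ... + λ_k) / Σ λ:
  k = 1: 31/67 = 0.4627
  k = 2: (31 + 23)/67 = 54/67 = 0.806
  k = 3: (31 + 23 + 13)/67 = 67/67 = 1

Summary (fraction, with percent):

explained: PC1 0.4627 (46.27%), PC2 0.3433 (34.33%), PC3 0.194 (19.4%);  cumulative: 0.4627, 0.806, 1


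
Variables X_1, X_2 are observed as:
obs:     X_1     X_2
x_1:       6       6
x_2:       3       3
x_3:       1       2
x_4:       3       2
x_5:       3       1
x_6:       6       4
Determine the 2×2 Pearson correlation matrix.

Step 1 — column means:
  mean(X_1) = (6 + 3 + 1 + 3 + 3 + 6) / 6 = 22/6 = 3.6667
  mean(X_2) = (6 + 3 + 2 + 2 + 1 + 4) / 6 = 18/6 = 3

Step 2 — sample variances and covariances s[i,j] = (1/(n-1)) · Σ_k (x_{k,i} - mean_i) · (x_{k,j} - mean_j), with n-1 = 5:
  s[X_1,X_1] = ((2.3333)·(2.3333) + (-0.6667)·(-0.6667) + (-2.6667)·(-2.6667) + (-0.6667)·(-0.6667) + (-0.6667)·(-0.6667) + (2.3333)·(2.3333)) / 5 = 19.3333/5 = 3.8667
  s[X_1,X_2] = ((2.3333)·(3) + (-0.6667)·(0) + (-2.6667)·(-1) + (-0.6667)·(-1) + (-0.6667)·(-2) + (2.3333)·(1)) / 5 = 14/5 = 2.8
  s[X_2,X_2] = ((3)·(3) + (0)·(0) + (-1)·(-1) + (-1)·(-1) + (-2)·(-2) + (1)·(1)) / 5 = 16/5 = 3.2
  Sample standard deviations s_i = √(s[i,i]):
  s(X_1) = √(3.8667) = 1.9664
  s(X_2) = √(3.2) = 1.7889

Step 3 — r_{ij} = s_{ij} / (s_i · s_j):
  r[X_1,X_1] = 1 (diagonal).
  r[X_1,X_2] = 2.8 / (1.9664 · 1.7889) = 2.8 / 3.5176 = 0.796
  r[X_2,X_2] = 1 (diagonal).

R is symmetric with unit diagonal. Assembling:

R = [[1, 0.796],
 [0.796, 1]]
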